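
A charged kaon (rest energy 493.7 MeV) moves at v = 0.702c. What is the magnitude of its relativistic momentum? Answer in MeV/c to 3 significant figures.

p ≈ 487 MeV/c

γ = 1/√(1 − 0.702²) = 1.4041
p = γβm₀c = 1.4041 × 0.702 × 493.7 MeV/c = 487 MeV/c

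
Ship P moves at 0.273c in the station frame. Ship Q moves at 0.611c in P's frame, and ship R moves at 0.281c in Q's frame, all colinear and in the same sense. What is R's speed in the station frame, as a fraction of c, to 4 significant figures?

u ≈ 0.8563c

Compose boost 2: (0.611 + 0.273)/(1 + 0.611×0.273) = 0.8840/1.16680 = 0.757626
Compose boost 3: (0.281 + 0.757626)/(1 + 0.281×0.757626) = 1.03863/1.21289 = 0.8563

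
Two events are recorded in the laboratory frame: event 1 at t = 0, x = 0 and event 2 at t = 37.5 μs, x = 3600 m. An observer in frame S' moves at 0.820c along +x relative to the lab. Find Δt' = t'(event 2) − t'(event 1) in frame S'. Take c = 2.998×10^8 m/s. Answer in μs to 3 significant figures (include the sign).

Δt' ≈ 48.3 μs

γ = 1/√(1 − 0.820²) = 1.7471
Δt' = γ(Δt − vΔx/c²) = 1.7471 × (37.5 μs − 0.820×3600 m / (2.998×10^8 m/s))
= 1.7471 × (27.653 μs) = 48.3 μs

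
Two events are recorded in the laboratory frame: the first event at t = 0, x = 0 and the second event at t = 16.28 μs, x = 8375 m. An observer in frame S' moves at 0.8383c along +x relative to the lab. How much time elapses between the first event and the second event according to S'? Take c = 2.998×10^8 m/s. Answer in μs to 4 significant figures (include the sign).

Δt' ≈ -13.09 μs

γ = 1/√(1 − 0.8383²) = 1.83416
Δt' = γ(Δt − vΔx/c²) = 1.83416 × (16.28 μs − 0.8383×8375 m / (2.998×10^8 m/s))
= 1.83416 × (-7.13815 μs) = -13.09 μs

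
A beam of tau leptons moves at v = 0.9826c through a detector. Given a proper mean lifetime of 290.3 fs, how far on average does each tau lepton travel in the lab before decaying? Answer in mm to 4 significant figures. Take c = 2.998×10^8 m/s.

d ≈ 0.4604 mm

γ = 1/√(1 − 0.9826²) = 5.38403
Dilated lifetime: Δt = γτ₀ = 5.38403 × 290.3 fs = 1562.99 fs
d = vΔt = 0.9826c × 1562.99 fs = 2.94583×10^8 m/s × 1.56299×10^-12 s = 0.4604 mm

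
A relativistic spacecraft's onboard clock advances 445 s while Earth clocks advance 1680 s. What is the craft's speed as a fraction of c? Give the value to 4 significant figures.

β ≈ 0.9643

γ = Δt/τ₀ = 1680/445 = 3.77528
β = √(1 − 1/γ²) = √(1 − 1/3.77528²) = 0.9643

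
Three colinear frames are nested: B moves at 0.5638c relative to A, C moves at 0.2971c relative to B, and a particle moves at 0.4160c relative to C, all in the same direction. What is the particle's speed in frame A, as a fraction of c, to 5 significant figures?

Compose boost 2: (0.2971 + 0.5638)/(1 + 0.2971×0.5638) = 0.86090/1.167505 = 0.7373844
Compose boost 3: (0.4160 + 0.7373844)/(1 + 0.4160×0.7373844) = 1.153384/1.306752 = 0.88263

u ≈ 0.88263c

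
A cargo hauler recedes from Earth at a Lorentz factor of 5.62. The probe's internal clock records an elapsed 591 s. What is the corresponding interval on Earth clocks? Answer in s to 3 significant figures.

γ = 5.62 (given)
Time dilation: Δt = γτ₀ = 5.62 × 591 s = 3320 s

Δt ≈ 3320 s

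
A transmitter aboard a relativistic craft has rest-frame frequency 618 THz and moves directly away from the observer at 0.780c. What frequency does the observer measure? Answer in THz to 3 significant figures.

Relativistic Doppler: f_obs = f_src √((1−β)/(1+β))
= 618 × √(0.22000/1.7800) = 618 × 0.35156 = 217 THz

f_obs ≈ 217 THz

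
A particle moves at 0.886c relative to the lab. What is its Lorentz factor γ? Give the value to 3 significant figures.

γ ≈ 2.16

γ = 1/√(1 − β²) = 1/√(1 − 0.886²) = 1/√(0.21500) = 2.16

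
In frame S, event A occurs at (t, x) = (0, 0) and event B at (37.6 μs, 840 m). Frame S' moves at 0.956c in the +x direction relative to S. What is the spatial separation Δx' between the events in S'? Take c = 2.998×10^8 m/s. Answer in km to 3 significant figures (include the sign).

γ = 1/√(1 − 0.956²) = 3.4087
Δx' = γ(Δx − vΔt) = 3.4087 × (840 m − 0.956×(2.998×10^8 m/s)×37.6×10^-6 s)
= 3.4087 × (-9936.5 m) = -33.9 km

Δx' ≈ -33.9 km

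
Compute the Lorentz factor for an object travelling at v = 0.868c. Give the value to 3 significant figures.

γ = 1/√(1 − β²) = 1/√(1 − 0.868²) = 1/√(0.24658) = 2.01

γ ≈ 2.01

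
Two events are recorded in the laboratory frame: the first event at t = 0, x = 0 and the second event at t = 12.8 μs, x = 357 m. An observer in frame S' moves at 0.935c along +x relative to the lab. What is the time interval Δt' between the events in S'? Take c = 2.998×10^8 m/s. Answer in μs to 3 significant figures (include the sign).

γ = 1/√(1 − 0.935²) = 2.8197
Δt' = γ(Δt − vΔx/c²) = 2.8197 × (12.8 μs − 0.935×357 m / (2.998×10^8 m/s))
= 2.8197 × (11.687 μs) = 33.0 μs

Δt' ≈ 33.0 μs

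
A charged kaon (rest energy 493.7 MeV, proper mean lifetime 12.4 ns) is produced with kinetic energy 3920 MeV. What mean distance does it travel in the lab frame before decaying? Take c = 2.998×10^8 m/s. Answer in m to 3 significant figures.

d ≈ 33.0 m

γ = 1 + K/(m₀c²) = 1 + 3920/493.7 = 8.9400
β = √(1 − 1/γ²) = 0.99372
Dilated lifetime: γτ₀ = 8.9400 × 12.4 ns = 110.86 ns
d = βc·γτ₀ = 0.99372 × (2.998×10^8 m/s) × 1.1086×10^-7 s = 33.0 m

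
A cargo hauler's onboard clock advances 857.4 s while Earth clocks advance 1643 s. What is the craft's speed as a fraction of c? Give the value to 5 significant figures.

γ = Δt/τ₀ = 1643/857.4 = 1.916258
β = √(1 − 1/γ²) = √(1 − 1/1.916258²) = 0.85304

β ≈ 0.85304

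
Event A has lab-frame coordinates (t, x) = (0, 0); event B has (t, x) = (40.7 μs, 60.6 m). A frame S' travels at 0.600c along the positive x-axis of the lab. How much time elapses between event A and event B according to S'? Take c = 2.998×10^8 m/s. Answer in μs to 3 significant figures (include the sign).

Δt' ≈ 50.7 μs

γ = 1/√(1 − 0.600²) = 1.2500
Δt' = γ(Δt − vΔx/c²) = 1.2500 × (40.7 μs − 0.600×60.6 m / (2.998×10^8 m/s))
= 1.2500 × (40.579 μs) = 50.7 μs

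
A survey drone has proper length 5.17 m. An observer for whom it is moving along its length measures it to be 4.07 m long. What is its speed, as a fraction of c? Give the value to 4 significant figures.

β ≈ 0.6167

γ = L₀/L = 5.17/4.07 = 1.27027
β = √(1 − 1/γ²) = 0.6167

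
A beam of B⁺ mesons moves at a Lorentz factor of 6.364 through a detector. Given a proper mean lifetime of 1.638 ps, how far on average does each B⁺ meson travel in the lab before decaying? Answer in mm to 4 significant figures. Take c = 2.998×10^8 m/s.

d ≈ 3.086 mm

β = √(1 − 1/γ²) = √(1 − 1/6.364²) = 0.987577
Dilated lifetime: Δt = γτ₀ = 6.364 × 1.638 ps = 10.4242 ps
d = vΔt = 0.987577c × 10.4242 ps = 2.96076×10^8 m/s × 1.04242×10^-11 s = 3.086 mm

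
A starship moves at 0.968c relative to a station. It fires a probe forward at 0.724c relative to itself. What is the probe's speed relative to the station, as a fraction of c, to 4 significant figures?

u ≈ 0.9948c

Relativistic velocity addition: u = (u' + v)/(1 + u'v/c²)
= (0.724 + 0.968)/(1 + 0.724×0.968) = 1.692/1.70083 = 0.9948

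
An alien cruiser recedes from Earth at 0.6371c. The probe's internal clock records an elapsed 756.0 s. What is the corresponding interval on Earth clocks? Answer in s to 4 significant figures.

γ = 1/√(1 − 0.6371²) = 1.29739
Time dilation: Δt = γτ₀ = 1.29739 × 756.0 s = 980.8 s

Δt ≈ 980.8 s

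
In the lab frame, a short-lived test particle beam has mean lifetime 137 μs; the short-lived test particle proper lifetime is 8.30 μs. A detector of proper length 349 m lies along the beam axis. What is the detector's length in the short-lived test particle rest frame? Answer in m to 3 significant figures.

L ≈ 21.1 m

Time dilation ⇒ γ = Δt/τ₀ = 137/8.30 = 16.506
Length contraction: L = L₀/γ = 349/16.506 = 21.1 m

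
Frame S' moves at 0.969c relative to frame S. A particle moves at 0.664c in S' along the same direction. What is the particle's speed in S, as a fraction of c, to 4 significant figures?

u ≈ 0.9937c

Relativistic velocity addition: u = (u' + v)/(1 + u'v/c²)
= (0.664 + 0.969)/(1 + 0.664×0.969) = 1.633/1.64342 = 0.9937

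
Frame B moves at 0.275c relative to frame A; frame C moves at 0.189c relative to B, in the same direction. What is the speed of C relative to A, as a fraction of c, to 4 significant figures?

u ≈ 0.4411c

Compose boost 2: (0.189 + 0.275)/(1 + 0.189×0.275) = 0.4640/1.05198 = 0.4411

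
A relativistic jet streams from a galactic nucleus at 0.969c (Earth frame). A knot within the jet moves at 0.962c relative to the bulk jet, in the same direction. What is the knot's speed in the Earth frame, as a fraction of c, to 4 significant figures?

Relativistic velocity addition: u = (u' + v)/(1 + u'v/c²)
= (0.962 + 0.969)/(1 + 0.962×0.969) = 1.931/1.93218 = 0.9994

u ≈ 0.9994c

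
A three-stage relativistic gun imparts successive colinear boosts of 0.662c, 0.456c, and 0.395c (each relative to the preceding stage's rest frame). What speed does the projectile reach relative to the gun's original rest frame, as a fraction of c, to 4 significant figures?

u ≈ 0.9362c

Compose boost 2: (0.456 + 0.662)/(1 + 0.456×0.662) = 1.118/1.30187 = 0.858763
Compose boost 3: (0.395 + 0.858763)/(1 + 0.395×0.858763) = 1.25376/1.33921 = 0.9362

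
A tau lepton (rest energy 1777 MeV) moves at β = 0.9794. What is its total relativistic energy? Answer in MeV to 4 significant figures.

γ = 1/√(1 − 0.9794²) = 4.95222
E = γm₀c² = 4.95222 × 1777 MeV = 8800 MeV

E ≈ 8800 MeV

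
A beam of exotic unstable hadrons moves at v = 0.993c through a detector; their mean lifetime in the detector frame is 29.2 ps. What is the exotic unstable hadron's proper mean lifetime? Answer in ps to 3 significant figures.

τ₀ ≈ 3.45 ps

γ = 1/√(1 − 0.993²) = 8.4664
Proper time: τ₀ = Δt/γ = 29.2/8.4664 = 3.45 ps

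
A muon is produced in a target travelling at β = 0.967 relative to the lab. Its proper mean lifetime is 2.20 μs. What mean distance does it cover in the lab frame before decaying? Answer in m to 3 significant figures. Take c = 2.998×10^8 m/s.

γ = 1/√(1 − 0.967²) = 3.9250
Dilated lifetime: Δt = γτ₀ = 3.9250 × 2.20 μs = 8.6350 μs
d = vΔt = 0.967c × 8.6350 μs = 2.8991×10^8 m/s × 8.6350×10^-6 s = 2500 m

d ≈ 2500 m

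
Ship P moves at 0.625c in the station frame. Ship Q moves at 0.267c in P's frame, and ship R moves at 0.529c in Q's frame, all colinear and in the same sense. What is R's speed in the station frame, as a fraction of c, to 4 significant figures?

Compose boost 2: (0.267 + 0.625)/(1 + 0.267×0.625) = 0.8920/1.16688 = 0.764435
Compose boost 3: (0.529 + 0.764435)/(1 + 0.529×0.764435) = 1.29343/1.40439 = 0.9210

u ≈ 0.9210c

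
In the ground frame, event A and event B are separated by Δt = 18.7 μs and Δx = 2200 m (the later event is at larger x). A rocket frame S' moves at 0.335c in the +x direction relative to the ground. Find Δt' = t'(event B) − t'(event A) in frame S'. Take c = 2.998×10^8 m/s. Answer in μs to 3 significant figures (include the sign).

γ = 1/√(1 − 0.335²) = 1.0613
Δt' = γ(Δt − vΔx/c²) = 1.0613 × (18.7 μs − 0.335×2200 m / (2.998×10^8 m/s))
= 1.0613 × (16.242 μs) = 17.2 μs

Δt' ≈ 17.2 μs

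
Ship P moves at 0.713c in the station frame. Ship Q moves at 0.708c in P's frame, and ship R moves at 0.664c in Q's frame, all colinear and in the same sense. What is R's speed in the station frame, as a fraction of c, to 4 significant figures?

u ≈ 0.9885c

Compose boost 2: (0.708 + 0.713)/(1 + 0.708×0.713) = 1.421/1.50480 = 0.944309
Compose boost 3: (0.664 + 0.944309)/(1 + 0.664×0.944309) = 1.60831/1.62702 = 0.9885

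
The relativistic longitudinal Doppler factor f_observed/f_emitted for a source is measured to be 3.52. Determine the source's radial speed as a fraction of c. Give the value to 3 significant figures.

β ≈ 0.851

f_obs/f_src = √((1+β)/(1−β)) = 3.52  ⇒  (1+β)/(1−β) = 12.390
β = |1 − D²|/(1 + D²) = |1 − 12.390|/(1 + 12.390) = 0.851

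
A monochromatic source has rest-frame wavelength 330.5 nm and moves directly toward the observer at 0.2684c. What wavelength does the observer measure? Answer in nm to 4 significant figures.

λ_obs ≈ 251.0 nm

Relativistic Doppler: λ_obs = λ_src √((1−β)/(1+β))
= 330.5 × √(0.731600/1.26840) = 330.5 × 0.759467 = 251.0 nm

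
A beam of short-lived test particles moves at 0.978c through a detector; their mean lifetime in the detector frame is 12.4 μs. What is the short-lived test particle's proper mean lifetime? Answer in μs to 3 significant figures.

γ = 1/√(1 − 0.978²) = 4.7938
Proper time: τ₀ = Δt/γ = 12.4/4.7938 = 2.59 μs

τ₀ ≈ 2.59 μs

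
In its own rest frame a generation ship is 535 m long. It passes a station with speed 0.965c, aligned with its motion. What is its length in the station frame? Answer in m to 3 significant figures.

L ≈ 140 m

γ = 1/√(1 − 0.965²) = 3.8132
Length contraction: L = L₀/γ = 535/3.8132 = 140 m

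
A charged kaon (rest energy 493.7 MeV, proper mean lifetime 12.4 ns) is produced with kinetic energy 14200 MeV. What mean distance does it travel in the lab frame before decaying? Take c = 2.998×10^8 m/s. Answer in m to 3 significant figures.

d ≈ 111 m

γ = 1 + K/(m₀c²) = 1 + 14200/493.7 = 29.762
β = √(1 − 1/γ²) = 0.99944
Dilated lifetime: γτ₀ = 29.762 × 12.4 ns = 369.05 ns
d = βc·γτ₀ = 0.99944 × (2.998×10^8 m/s) × 3.6905×10^-7 s = 111 m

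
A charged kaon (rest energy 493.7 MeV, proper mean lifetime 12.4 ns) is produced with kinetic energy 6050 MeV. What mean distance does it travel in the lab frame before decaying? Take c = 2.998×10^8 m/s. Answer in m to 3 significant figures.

γ = 1 + K/(m₀c²) = 1 + 6050/493.7 = 13.254
β = √(1 − 1/γ²) = 0.99715
Dilated lifetime: γτ₀ = 13.254 × 12.4 ns = 164.35 ns
d = βc·γτ₀ = 0.99715 × (2.998×10^8 m/s) × 1.6435×10^-7 s = 49.1 m

d ≈ 49.1 m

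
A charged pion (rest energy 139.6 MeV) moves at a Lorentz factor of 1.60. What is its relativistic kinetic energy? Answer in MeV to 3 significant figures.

K ≈ 83.8 MeV

γ = 1.60 (given)
K = (γ − 1)m₀c² = (1.60 − 1) × 139.6 MeV = 0.60000 × 139.6 MeV = 83.8 MeV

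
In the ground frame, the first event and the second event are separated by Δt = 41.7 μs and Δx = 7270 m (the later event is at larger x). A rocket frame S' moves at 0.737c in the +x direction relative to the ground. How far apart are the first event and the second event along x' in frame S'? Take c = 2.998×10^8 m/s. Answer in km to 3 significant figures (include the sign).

Δx' ≈ -2.88 km

γ = 1/√(1 − 0.737²) = 1.4795
Δx' = γ(Δx − vΔt) = 1.4795 × (7270 m − 0.737×(2.998×10^8 m/s)×41.7×10^-6 s)
= 1.4795 × (-1943.7 m) = -2.88 km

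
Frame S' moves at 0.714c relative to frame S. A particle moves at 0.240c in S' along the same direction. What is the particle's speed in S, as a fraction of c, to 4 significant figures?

Relativistic velocity addition: u = (u' + v)/(1 + u'v/c²)
= (0.240 + 0.714)/(1 + 0.240×0.714) = 0.9540/1.17136 = 0.8144

u ≈ 0.8144c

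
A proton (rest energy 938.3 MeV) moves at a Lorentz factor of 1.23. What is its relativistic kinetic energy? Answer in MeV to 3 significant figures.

γ = 1.23 (given)
K = (γ − 1)m₀c² = (1.23 − 1) × 938.3 MeV = 0.23000 × 938.3 MeV = 216 MeV

K ≈ 216 MeV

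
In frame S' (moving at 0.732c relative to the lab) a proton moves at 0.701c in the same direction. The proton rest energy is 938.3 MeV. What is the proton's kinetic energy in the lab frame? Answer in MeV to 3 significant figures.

K ≈ 1980 MeV

u_lab = (0.701 + 0.732)/(1 + 0.701×0.732) = 0.947042
γ = 1/√(1 − 0.947042²) = 3.1142
K = (γ − 1)m₀c² = (3.1142 − 1) × 938.3 = 2.1142 × 938.3 = 1980 MeV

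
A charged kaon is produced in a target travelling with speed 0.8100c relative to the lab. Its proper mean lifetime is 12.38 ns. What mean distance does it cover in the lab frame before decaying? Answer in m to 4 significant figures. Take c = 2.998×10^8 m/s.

γ = 1/√(1 − 0.8100²) = 1.70523
Dilated lifetime: Δt = γτ₀ = 1.70523 × 12.38 ns = 21.1108 ns
d = vΔt = 0.8100c × 21.1108 ns = 2.42838×10^8 m/s × 2.11108×10^-8 s = 5.127 m

d ≈ 5.127 m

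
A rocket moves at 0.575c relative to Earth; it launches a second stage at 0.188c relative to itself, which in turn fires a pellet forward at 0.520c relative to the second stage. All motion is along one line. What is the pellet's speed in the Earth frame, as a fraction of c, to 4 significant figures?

Compose boost 2: (0.188 + 0.575)/(1 + 0.188×0.575) = 0.7630/1.10810 = 0.688566
Compose boost 3: (0.520 + 0.688566)/(1 + 0.520×0.688566) = 1.20857/1.35805 = 0.8899

u ≈ 0.8899c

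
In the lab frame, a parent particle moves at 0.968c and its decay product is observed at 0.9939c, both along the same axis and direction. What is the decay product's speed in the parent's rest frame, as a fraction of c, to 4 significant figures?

Inverse velocity addition: u' = (u − v)/(1 − uv/c²)
= (0.9939 − 0.968)/(1 − 0.9939×0.968) = 0.02590/0.0379048 = 0.6833

u' ≈ 0.6833c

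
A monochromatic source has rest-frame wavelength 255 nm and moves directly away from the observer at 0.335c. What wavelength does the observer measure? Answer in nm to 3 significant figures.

λ_obs ≈ 361 nm

Relativistic Doppler: λ_obs = λ_src √((1+β)/(1−β))
= 255 × √(1.3350/0.66500) = 255 × 1.4169 = 361 nm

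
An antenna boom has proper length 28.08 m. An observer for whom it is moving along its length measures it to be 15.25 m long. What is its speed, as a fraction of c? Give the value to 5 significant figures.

β ≈ 0.83967

γ = L₀/L = 28.08/15.25 = 1.841311
β = √(1 − 1/γ²) = 0.83967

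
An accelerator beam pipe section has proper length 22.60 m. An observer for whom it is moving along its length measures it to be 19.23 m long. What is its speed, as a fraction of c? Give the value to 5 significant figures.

γ = L₀/L = 22.60/19.23 = 1.175247
β = √(1 − 1/γ²) = 0.52535

β ≈ 0.52535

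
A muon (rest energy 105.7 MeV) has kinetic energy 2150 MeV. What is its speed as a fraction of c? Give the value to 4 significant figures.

γ = 1 + K/(m₀c²) = 1 + 2150/105.7 = 21.3406
β = √(1 − 1/γ²) = 0.9989

β ≈ 0.9989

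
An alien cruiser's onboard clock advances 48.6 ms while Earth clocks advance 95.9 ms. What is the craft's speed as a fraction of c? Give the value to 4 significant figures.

β ≈ 0.8621

γ = Δt/τ₀ = 95.9/48.6 = 1.97325
β = √(1 − 1/γ²) = √(1 − 1/1.97325²) = 0.8621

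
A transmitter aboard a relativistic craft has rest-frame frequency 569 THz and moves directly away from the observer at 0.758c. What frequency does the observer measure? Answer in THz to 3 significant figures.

f_obs ≈ 211 THz

Relativistic Doppler: f_obs = f_src √((1−β)/(1+β))
= 569 × √(0.24200/1.7580) = 569 × 0.37102 = 211 THz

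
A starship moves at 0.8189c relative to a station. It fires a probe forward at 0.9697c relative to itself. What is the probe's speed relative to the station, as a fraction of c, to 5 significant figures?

Relativistic velocity addition: u = (u' + v)/(1 + u'v/c²)
= (0.9697 + 0.8189)/(1 + 0.9697×0.8189) = 1.7886/1.794087 = 0.99694

u ≈ 0.99694c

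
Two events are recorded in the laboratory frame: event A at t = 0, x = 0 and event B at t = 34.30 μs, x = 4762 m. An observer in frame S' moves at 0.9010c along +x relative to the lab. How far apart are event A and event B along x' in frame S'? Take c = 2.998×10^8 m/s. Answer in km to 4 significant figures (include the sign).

Δx' ≈ -10.38 km

γ = 1/√(1 − 0.9010²) = 2.30511
Δx' = γ(Δx − vΔt) = 2.30511 × (4762 m − 0.9010×(2.998×10^8 m/s)×34.30×10^-6 s)
= 2.30511 × (-4503.11 m) = -10.38 km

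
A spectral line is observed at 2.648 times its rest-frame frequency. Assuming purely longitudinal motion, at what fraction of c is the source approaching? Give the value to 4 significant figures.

β ≈ 0.7504

f_obs/f_src = √((1+β)/(1−β)) = 2.648  ⇒  (1+β)/(1−β) = 7.01190
β = |1 − D²|/(1 + D²) = |1 − 7.01190|/(1 + 7.01190) = 0.7504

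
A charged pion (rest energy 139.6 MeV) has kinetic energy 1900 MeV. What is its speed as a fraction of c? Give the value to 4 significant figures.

γ = 1 + K/(m₀c²) = 1 + 1900/139.6 = 14.6103
β = √(1 − 1/γ²) = 0.9977

β ≈ 0.9977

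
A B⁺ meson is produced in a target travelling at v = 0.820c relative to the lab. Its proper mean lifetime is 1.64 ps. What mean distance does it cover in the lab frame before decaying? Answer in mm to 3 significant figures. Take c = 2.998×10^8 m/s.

γ = 1/√(1 − 0.820²) = 1.7471
Dilated lifetime: Δt = γτ₀ = 1.7471 × 1.64 ps = 2.8653 ps
d = vΔt = 0.820c × 2.8653 ps = 2.4584×10^8 m/s × 2.8653×10^-12 s = 0.704 mm

d ≈ 0.704 mm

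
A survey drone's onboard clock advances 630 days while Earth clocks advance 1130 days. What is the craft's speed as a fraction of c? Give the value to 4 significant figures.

β ≈ 0.8302

γ = Δt/τ₀ = 1130/630 = 1.79365
β = √(1 − 1/γ²) = √(1 − 1/1.79365²) = 0.8302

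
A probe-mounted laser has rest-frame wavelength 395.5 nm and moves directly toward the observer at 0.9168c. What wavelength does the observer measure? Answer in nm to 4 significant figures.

λ_obs ≈ 82.40 nm

Relativistic Doppler: λ_obs = λ_src √((1−β)/(1+β))
= 395.5 × √(0.0832000/1.91680) = 395.5 × 0.208340 = 82.40 nm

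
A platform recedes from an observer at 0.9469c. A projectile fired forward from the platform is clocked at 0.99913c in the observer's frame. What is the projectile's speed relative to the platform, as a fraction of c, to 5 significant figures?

u' ≈ 0.96859c

Inverse velocity addition: u' = (u − v)/(1 − uv/c²)
= (0.99913 − 0.9469)/(1 − 0.99913×0.9469) = 0.052230/0.05392380 = 0.96859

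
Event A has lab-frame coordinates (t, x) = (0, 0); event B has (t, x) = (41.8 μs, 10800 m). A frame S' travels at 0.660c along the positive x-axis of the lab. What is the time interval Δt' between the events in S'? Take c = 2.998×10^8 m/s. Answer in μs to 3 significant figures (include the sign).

γ = 1/√(1 − 0.660²) = 1.3311
Δt' = γ(Δt − vΔx/c²) = 1.3311 × (41.8 μs − 0.660×10800 m / (2.998×10^8 m/s))
= 1.3311 × (18.024 μs) = 24.0 μs

Δt' ≈ 24.0 μs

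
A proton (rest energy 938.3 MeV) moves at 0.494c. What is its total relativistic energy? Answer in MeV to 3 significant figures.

E ≈ 1080 MeV

γ = 1/√(1 − 0.494²) = 1.1501
E = γm₀c² = 1.1501 × 938.3 MeV = 1080 MeV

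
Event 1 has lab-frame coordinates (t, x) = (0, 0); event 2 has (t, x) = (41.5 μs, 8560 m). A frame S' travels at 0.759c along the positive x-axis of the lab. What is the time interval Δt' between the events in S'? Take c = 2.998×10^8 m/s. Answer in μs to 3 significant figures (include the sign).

γ = 1/√(1 − 0.759²) = 1.5359
Δt' = γ(Δt − vΔx/c²) = 1.5359 × (41.5 μs − 0.759×8560 m / (2.998×10^8 m/s))
= 1.5359 × (19.829 μs) = 30.5 μs

Δt' ≈ 30.5 μs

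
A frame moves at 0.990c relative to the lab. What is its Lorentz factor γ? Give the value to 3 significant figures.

γ = 1/√(1 − β²) = 1/√(1 − 0.990²) = 1/√(0.019900) = 7.09

γ ≈ 7.09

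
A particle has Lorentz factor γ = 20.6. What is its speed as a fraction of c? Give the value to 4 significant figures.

β ≈ 0.9988

β = √(1 − 1/γ²) = √(1 − 1/20.6²) = √(0.997644) = 0.9988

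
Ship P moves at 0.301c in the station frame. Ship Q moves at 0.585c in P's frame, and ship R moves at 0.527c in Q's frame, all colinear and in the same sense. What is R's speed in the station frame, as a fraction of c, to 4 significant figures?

u ≈ 0.9165c

Compose boost 2: (0.585 + 0.301)/(1 + 0.585×0.301) = 0.8860/1.17609 = 0.753347
Compose boost 3: (0.527 + 0.753347)/(1 + 0.527×0.753347) = 1.28035/1.39701 = 0.9165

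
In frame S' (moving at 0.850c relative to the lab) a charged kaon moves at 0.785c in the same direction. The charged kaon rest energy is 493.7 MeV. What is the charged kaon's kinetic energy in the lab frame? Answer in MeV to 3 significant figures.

u_lab = (0.785 + 0.850)/(1 + 0.785×0.850) = 0.980657
γ = 1/√(1 − 0.980657²) = 5.1089
K = (γ − 1)m₀c² = (5.1089 − 1) × 493.7 = 4.1089 × 493.7 = 2030 MeV

K ≈ 2030 MeV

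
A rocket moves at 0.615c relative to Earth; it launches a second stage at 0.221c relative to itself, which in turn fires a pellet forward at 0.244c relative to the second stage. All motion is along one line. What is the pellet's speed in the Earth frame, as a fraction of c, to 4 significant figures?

u ≈ 0.8308c

Compose boost 2: (0.221 + 0.615)/(1 + 0.221×0.615) = 0.8360/1.13592 = 0.735971
Compose boost 3: (0.244 + 0.735971)/(1 + 0.244×0.735971) = 0.979971/1.17958 = 0.8308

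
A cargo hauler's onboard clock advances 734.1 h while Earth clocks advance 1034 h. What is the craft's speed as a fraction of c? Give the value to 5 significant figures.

γ = Δt/τ₀ = 1034/734.1 = 1.408527
β = √(1 − 1/γ²) = √(1 − 1/1.408527²) = 0.70424

β ≈ 0.70424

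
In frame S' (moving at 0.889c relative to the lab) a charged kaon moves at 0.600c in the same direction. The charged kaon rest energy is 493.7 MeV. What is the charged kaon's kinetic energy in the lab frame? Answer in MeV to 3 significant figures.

u_lab = (0.600 + 0.889)/(1 + 0.600×0.889) = 0.971045
γ = 1/√(1 − 0.971045²) = 4.1859
K = (γ − 1)m₀c² = (4.1859 − 1) × 493.7 = 3.1859 × 493.7 = 1570 MeV

K ≈ 1570 MeV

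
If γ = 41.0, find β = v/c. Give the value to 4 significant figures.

β = √(1 − 1/γ²) = √(1 − 1/41.0²) = √(0.999405) = 0.9997

β ≈ 0.9997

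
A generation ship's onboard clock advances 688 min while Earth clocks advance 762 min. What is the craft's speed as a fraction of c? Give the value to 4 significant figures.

β ≈ 0.4299

γ = Δt/τ₀ = 762/688 = 1.10756
β = √(1 − 1/γ²) = √(1 − 1/1.10756²) = 0.4299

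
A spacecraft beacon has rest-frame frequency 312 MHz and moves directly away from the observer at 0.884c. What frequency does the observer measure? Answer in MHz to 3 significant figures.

Relativistic Doppler: f_obs = f_src √((1−β)/(1+β))
= 312 × √(0.11600/1.8840) = 312 × 0.24814 = 77.4 MHz

f_obs ≈ 77.4 MHz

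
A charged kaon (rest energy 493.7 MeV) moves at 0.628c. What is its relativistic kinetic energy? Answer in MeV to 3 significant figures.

γ = 1/√(1 − 0.628²) = 1.2850
K = (γ − 1)m₀c² = (1.2850 − 1) × 493.7 MeV = 0.28499 × 493.7 MeV = 141 MeV

K ≈ 141 MeV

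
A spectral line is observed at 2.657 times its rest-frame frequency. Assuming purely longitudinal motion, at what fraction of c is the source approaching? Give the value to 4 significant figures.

f_obs/f_src = √((1+β)/(1−β)) = 2.657  ⇒  (1+β)/(1−β) = 7.05965
β = |1 − D²|/(1 + D²) = |1 − 7.05965|/(1 + 7.05965) = 0.7519

β ≈ 0.7519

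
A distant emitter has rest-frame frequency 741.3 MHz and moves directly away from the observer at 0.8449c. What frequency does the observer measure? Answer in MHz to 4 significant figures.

f_obs ≈ 214.9 MHz

Relativistic Doppler: f_obs = f_src √((1−β)/(1+β))
= 741.3 × √(0.155100/1.84490) = 741.3 × 0.289948 = 214.9 MHz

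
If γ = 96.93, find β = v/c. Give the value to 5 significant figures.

β ≈ 0.99995

β = √(1 − 1/γ²) = √(1 − 1/96.93²) = √(0.9998936) = 0.99995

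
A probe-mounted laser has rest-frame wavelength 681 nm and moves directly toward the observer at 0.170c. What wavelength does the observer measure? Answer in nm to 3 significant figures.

Relativistic Doppler: λ_obs = λ_src √((1−β)/(1+β))
= 681 × √(0.83000/1.1700) = 681 × 0.84226 = 574 nm

λ_obs ≈ 574 nm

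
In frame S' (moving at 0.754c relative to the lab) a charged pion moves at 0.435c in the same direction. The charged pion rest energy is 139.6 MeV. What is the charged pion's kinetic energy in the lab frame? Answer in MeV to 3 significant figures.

u_lab = (0.435 + 0.754)/(1 + 0.435×0.754) = 0.895338
γ = 1/√(1 − 0.895338²) = 2.2452
K = (γ − 1)m₀c² = (2.2452 − 1) × 139.6 = 1.2452 × 139.6 = 174 MeV

K ≈ 174 MeV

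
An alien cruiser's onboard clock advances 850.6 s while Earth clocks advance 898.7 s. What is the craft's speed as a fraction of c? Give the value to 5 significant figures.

β ≈ 0.32277

γ = Δt/τ₀ = 898.7/850.6 = 1.056548
β = √(1 − 1/γ²) = √(1 − 1/1.056548²) = 0.32277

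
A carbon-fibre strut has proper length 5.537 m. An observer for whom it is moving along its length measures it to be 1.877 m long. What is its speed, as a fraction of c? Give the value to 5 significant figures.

β ≈ 0.94079

γ = L₀/L = 5.537/1.877 = 2.949920
β = √(1 − 1/γ²) = 0.94079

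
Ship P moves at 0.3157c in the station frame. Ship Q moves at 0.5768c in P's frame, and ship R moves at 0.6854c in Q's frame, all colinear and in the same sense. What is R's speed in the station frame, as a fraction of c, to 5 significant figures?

Compose boost 2: (0.5768 + 0.3157)/(1 + 0.5768×0.3157) = 0.89250/1.182096 = 0.7550150
Compose boost 3: (0.6854 + 0.7550150)/(1 + 0.6854×0.7550150) = 1.440415/1.517487 = 0.94921

u ≈ 0.94921c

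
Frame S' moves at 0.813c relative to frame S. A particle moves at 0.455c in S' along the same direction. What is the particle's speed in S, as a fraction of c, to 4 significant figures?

u ≈ 0.9256c

Relativistic velocity addition: u = (u' + v)/(1 + u'v/c²)
= (0.455 + 0.813)/(1 + 0.455×0.813) = 1.268/1.36991 = 0.9256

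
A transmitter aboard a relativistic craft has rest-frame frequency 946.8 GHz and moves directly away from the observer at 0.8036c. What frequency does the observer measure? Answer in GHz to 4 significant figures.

f_obs ≈ 312.4 GHz

Relativistic Doppler: f_obs = f_src √((1−β)/(1+β))
= 946.8 × √(0.196400/1.80360) = 946.8 × 0.329990 = 312.4 GHz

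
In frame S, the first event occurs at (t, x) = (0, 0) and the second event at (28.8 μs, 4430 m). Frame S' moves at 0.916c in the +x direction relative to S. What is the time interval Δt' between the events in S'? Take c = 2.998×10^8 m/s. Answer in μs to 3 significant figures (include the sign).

Δt' ≈ 38.0 μs

γ = 1/√(1 − 0.916²) = 2.4927
Δt' = γ(Δt − vΔx/c²) = 2.4927 × (28.8 μs − 0.916×4430 m / (2.998×10^8 m/s))
= 2.4927 × (15.265 μs) = 38.0 μs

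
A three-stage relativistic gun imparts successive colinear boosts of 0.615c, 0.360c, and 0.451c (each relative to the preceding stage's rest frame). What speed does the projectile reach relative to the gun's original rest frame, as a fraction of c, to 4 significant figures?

Compose boost 2: (0.360 + 0.615)/(1 + 0.360×0.615) = 0.9750/1.22140 = 0.798264
Compose boost 3: (0.451 + 0.798264)/(1 + 0.451×0.798264) = 1.24926/1.36002 = 0.9186

u ≈ 0.9186c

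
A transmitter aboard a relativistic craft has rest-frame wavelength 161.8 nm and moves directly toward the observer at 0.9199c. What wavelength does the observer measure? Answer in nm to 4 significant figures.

λ_obs ≈ 33.05 nm

Relativistic Doppler: λ_obs = λ_src √((1−β)/(1+β))
= 161.8 × √(0.0801000/1.91990) = 161.8 × 0.204257 = 33.05 nm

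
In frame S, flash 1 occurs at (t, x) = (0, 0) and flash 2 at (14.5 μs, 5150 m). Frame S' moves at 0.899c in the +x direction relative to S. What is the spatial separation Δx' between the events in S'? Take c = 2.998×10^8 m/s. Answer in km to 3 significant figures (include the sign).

Δx' ≈ 2.84 km

γ = 1/√(1 − 0.899²) = 2.2834
Δx' = γ(Δx − vΔt) = 2.2834 × (5150 m − 0.899×(2.998×10^8 m/s)×14.5×10^-6 s)
= 2.2834 × (1242.0 m) = 2.84 km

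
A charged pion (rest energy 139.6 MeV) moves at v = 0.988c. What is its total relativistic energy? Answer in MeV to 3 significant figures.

γ = 1/√(1 − 0.988²) = 6.4744
E = γm₀c² = 6.4744 × 139.6 MeV = 904 MeV

E ≈ 904 MeV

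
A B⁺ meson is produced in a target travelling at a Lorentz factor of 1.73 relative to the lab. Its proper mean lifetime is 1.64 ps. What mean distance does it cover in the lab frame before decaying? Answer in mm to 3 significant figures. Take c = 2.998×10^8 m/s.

β = √(1 − 1/γ²) = √(1 − 1/1.73²) = 0.81601
Dilated lifetime: Δt = γτ₀ = 1.73 × 1.64 ps = 2.8372 ps
d = vΔt = 0.81601c × 2.8372 ps = 2.4464×10^8 m/s × 2.8372×10^-12 s = 0.694 mm

d ≈ 0.694 mm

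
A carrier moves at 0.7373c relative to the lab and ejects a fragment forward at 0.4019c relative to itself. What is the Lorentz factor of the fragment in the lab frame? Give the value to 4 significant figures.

u_lab = (0.4019 + 0.7373)/(1 + 0.4019×0.7373) = 1.1392/1.296321 = 0.8787948
γ = 1/√(1 − 0.8787948²) = 2.096

γ ≈ 2.096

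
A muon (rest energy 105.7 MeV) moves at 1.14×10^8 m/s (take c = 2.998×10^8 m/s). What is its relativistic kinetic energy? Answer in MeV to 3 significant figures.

β = v/c = 1.14×10^8 / 2.998×10^8 = 0.38025
γ = 1/√(1 − 0.38025²) = 1.0812
K = (γ − 1)m₀c² = (1.0812 − 1) × 105.7 MeV = 0.081219 × 105.7 MeV = 8.58 MeV

K ≈ 8.58 MeV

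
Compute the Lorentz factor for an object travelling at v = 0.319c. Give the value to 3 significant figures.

γ = 1/√(1 − β²) = 1/√(1 − 0.319²) = 1/√(0.89824) = 1.06

γ ≈ 1.06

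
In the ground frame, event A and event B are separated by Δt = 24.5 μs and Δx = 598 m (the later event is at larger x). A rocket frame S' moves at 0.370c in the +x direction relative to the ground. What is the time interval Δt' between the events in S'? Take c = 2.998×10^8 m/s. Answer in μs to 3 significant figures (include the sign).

Δt' ≈ 25.6 μs

γ = 1/√(1 − 0.370²) = 1.0764
Δt' = γ(Δt − vΔx/c²) = 1.0764 × (24.5 μs − 0.370×598 m / (2.998×10^8 m/s))
= 1.0764 × (23.762 μs) = 25.6 μs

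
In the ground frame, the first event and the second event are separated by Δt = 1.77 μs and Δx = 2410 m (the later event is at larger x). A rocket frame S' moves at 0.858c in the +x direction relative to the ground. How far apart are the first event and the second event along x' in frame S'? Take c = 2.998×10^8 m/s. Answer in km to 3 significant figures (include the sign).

γ = 1/√(1 − 0.858²) = 1.9469
Δx' = γ(Δx − vΔt) = 1.9469 × (2410 m − 0.858×(2.998×10^8 m/s)×1.77×10^-6 s)
= 1.9469 × (1954.7 m) = 3.81 km

Δx' ≈ 3.81 km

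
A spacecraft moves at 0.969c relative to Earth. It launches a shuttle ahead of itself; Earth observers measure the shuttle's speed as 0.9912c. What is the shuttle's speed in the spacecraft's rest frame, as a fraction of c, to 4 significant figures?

u' ≈ 0.5616c

Inverse velocity addition: u' = (u − v)/(1 − uv/c²)
= (0.9912 − 0.969)/(1 − 0.9912×0.969) = 0.02220/0.0395272 = 0.5616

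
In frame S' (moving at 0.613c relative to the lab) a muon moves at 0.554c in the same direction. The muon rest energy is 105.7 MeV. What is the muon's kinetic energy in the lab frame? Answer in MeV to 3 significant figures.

u_lab = (0.554 + 0.613)/(1 + 0.554×0.613) = 0.871154
γ = 1/√(1 − 0.871154²) = 2.0366
K = (γ − 1)m₀c² = (2.0366 − 1) × 105.7 = 1.0366 × 105.7 = 110 MeV

K ≈ 110 MeV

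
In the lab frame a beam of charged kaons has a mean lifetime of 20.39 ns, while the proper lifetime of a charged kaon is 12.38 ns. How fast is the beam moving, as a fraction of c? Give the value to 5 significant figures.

β ≈ 0.79458

γ = Δt/τ₀ = 20.39/12.38 = 1.647011
β = √(1 − 1/γ²) = √(1 − 1/1.647011²) = 0.79458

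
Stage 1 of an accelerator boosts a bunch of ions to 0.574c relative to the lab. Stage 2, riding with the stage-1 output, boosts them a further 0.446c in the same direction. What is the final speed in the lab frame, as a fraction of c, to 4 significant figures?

u ≈ 0.8121c

Compose boost 2: (0.446 + 0.574)/(1 + 0.446×0.574) = 1.020/1.25600 = 0.8121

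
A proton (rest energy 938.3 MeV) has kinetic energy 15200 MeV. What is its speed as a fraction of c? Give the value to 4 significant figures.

β ≈ 0.9983

γ = 1 + K/(m₀c²) = 1 + 15200/938.3 = 17.1995
β = √(1 − 1/γ²) = 0.9983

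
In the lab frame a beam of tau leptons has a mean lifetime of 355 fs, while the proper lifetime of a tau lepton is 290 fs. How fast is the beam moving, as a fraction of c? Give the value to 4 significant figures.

γ = Δt/τ₀ = 355/290 = 1.22414
β = √(1 − 1/γ²) = √(1 − 1/1.22414²) = 0.5768

β ≈ 0.5768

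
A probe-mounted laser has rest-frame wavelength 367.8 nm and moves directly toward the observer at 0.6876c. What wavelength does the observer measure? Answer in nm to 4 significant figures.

λ_obs ≈ 158.2 nm

Relativistic Doppler: λ_obs = λ_src √((1−β)/(1+β))
= 367.8 × √(0.312400/1.68760) = 367.8 × 0.430250 = 158.2 nm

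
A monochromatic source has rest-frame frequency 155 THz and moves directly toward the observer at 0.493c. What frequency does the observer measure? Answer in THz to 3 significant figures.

f_obs ≈ 266 THz

Relativistic Doppler: f_obs = f_src √((1+β)/(1−β))
= 155 × √(1.4930/0.50700) = 155 × 1.7160 = 266 THz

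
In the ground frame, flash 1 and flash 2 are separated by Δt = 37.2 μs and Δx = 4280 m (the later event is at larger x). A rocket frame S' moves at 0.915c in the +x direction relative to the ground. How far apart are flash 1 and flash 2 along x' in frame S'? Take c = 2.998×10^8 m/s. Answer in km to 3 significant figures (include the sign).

Δx' ≈ -14.7 km

γ = 1/√(1 − 0.915²) = 2.4786
Δx' = γ(Δx − vΔt) = 2.4786 × (4280 m − 0.915×(2.998×10^8 m/s)×37.2×10^-6 s)
= 2.4786 × (-5924.6 m) = -14.7 km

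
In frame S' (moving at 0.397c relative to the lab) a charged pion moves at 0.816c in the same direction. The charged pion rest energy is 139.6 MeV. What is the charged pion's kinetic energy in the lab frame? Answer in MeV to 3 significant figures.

K ≈ 209 MeV

u_lab = (0.816 + 0.397)/(1 + 0.816×0.397) = 0.916196
γ = 1/√(1 − 0.916196²) = 2.4954
K = (γ − 1)m₀c² = (2.4954 − 1) × 139.6 = 1.4954 × 139.6 = 209 MeV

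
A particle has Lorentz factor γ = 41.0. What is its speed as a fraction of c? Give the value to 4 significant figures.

β = √(1 − 1/γ²) = √(1 − 1/41.0²) = √(0.999405) = 0.9997

β ≈ 0.9997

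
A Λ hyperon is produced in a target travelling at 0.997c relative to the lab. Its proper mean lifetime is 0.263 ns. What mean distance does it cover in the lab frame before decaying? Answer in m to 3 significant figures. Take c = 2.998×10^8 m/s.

γ = 1/√(1 − 0.997²) = 12.920
Dilated lifetime: Δt = γτ₀ = 12.920 × 0.263 ns = 3.3979 ns
d = vΔt = 0.997c × 3.3979 ns = 2.9890×10^8 m/s × 3.3979×10^-9 s = 1.02 m

d ≈ 1.02 m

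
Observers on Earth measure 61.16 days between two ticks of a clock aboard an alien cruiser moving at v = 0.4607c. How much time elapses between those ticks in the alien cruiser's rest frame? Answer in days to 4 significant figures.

τ₀ ≈ 54.28 days

γ = 1/√(1 − 0.4607²) = 1.12669
Proper time: τ₀ = Δt/γ = 61.16/1.12669 = 54.28 days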